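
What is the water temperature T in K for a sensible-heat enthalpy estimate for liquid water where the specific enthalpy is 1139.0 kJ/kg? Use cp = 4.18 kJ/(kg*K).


T = h / cp
T = 1139.0 / 4.18
T = 272.4880 deg C
Convert to K: 272.4880 + 273.15 = 545.64 K
T = 545.64 K


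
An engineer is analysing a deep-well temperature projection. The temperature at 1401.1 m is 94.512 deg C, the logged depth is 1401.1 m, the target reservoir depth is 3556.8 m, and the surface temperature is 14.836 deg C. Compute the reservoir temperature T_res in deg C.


Step 1: grad = (T_d1 - T_surf)/d1 * 1000 = (94.512 - 14.836)/1401.1 * 1000 = 56.86675 deg C/km
Step 2: T_res = T_surf + grad*d2/1000 = 14.836 + 56.86675*3556.8/1000 = 217.10 deg C
T_res = 217.10 deg C


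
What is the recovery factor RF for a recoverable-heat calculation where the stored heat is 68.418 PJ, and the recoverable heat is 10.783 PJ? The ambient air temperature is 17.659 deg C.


RF = Q_rec / Q_s
RF = 10.783 / 68.418
RF = 0.15760


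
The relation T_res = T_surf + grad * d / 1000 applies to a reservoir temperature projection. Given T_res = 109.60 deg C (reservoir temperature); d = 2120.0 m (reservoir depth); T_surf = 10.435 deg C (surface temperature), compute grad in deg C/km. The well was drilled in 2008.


grad = (T_res - T_surf) / d * 1000
grad = (109.60 - 10.435) / 2120.0 * 1000
grad = 46.776 deg C/km


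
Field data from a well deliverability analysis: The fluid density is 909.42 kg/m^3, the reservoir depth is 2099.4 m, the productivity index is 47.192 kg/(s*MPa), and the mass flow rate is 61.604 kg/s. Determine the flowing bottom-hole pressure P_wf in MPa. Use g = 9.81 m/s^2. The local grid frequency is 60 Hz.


Step 1: P_i = rho*g*h/1e6 = 909.42*9.81*2099.4/1e6 = 18.72961 MPa
Step 2: P_wf = P_i - mdot/PI = 18.72961 - 61.604/47.192 = 17.424 MPa
P_wf = 17.424 MPa


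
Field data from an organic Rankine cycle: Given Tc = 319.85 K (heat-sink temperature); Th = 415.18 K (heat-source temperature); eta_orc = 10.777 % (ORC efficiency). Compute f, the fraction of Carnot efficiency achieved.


f = (eta_orc/100) / (1 - Tc/Th)
f = (10.777/100) / (1 - 319.85/415.18)
f = 0.46936


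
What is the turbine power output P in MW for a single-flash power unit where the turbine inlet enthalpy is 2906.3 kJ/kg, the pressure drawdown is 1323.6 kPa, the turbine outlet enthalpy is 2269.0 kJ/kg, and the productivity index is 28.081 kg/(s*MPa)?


Step 1: mdot = PI * dP / 1000 = 28.081 * 1323.6 / 1000 = 37.16801 kg/s
Step 2: P = mdot*(h_in - h_out)/1000 = 37.16801*(2906.3 - 2269.0)/1000 = 23.687 MW
P = 23.687 MW


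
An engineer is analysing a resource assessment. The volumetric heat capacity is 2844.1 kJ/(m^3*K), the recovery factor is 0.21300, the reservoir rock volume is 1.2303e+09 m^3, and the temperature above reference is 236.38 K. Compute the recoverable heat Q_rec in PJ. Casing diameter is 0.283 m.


Step 1: Q_s = Vr*rhoc*dT/1e12 = 1.2303e+09*2844.1*236.38/1e12 = 827.1164 PJ
Step 2: Q_rec = Q_s * RF = 827.1164 * 0.213 = 176.18 PJ
Q_rec = 176.18 PJ


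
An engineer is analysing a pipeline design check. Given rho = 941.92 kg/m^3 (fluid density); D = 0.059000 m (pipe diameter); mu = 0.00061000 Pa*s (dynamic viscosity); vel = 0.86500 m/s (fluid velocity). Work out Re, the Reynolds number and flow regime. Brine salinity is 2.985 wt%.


Step 1: Re = rho*vel*D/mu = 941.92*0.865*0.059/0.00061 = 78805
Step 2: Re = 78805 > 4000, so flow is turbulent.
Re = 78805 (turbulent)


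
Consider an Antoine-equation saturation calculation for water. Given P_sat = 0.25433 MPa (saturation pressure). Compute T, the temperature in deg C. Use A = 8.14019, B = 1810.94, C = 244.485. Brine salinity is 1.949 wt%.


T = B / (A - log10(P_sat * 760 / 0.101325)) - C
T = 1810.94 / (8.14019 - log10(0.25433 * 760 / 0.101325)) - 244.485
T = 128.16 deg C


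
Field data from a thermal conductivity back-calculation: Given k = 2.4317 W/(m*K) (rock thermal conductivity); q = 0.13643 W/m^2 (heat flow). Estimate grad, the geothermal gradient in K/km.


grad = q / k * 1000
grad = 0.13643 / 2.4317 * 1000
grad = 56.10478 deg C/km
Convert: 56.10478 deg C/km * 1.0 = 56.105 K/km
grad = 56.105 K/km


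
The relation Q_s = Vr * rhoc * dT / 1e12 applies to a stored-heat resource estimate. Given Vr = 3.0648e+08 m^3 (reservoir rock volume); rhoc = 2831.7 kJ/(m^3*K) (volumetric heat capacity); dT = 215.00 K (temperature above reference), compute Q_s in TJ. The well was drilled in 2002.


Q_s = Vr * rhoc * dT / 1e12
Q_s = 3.0648e+08 * 2831.7 * 215.00 / 1e12
Q_s = 186.5898 PJ
Convert: 186.5898 PJ * 1000.0 = 1.8659e+05 TJ
Q_s = 1.8659e+05 TJ


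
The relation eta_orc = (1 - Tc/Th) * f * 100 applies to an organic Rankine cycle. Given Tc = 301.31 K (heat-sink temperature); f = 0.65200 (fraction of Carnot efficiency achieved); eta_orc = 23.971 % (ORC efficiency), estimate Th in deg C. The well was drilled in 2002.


Th = Tc / (1 - (eta_orc/100)/f)
Th = 301.31 / (1 - (23.971/100)/0.65200)
Th = 476.4950 K
Convert to deg C: 476.4950 - 273.15 = 203.35 deg C
Th = 203.35 deg C


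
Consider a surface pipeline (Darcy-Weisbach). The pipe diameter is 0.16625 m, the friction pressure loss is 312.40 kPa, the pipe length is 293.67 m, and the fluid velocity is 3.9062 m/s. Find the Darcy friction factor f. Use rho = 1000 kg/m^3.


f = dP*1000 / ((L/D)*(rho*vel^2/2))
f = 312.40*1000 / ((293.67/0.16625)*(1000*3.9062^2/2))
f = 0.023181


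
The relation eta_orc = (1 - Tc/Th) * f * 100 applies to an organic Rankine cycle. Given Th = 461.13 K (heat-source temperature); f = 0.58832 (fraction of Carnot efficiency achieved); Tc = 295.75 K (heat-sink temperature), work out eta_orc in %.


eta_orc = (1 - Tc/Th) * f * 100
eta_orc = (1 - 295.75/461.13) * 0.58832 * 100
eta_orc = 21.100 %


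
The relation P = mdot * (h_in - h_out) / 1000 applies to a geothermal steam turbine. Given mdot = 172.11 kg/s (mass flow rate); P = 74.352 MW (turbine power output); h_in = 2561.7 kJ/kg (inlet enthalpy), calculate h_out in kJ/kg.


h_out = h_in - P * 1000 / mdot
h_out = 2561.7 - 74.352 * 1000 / 172.11
h_out = 2129.7 kJ/kg


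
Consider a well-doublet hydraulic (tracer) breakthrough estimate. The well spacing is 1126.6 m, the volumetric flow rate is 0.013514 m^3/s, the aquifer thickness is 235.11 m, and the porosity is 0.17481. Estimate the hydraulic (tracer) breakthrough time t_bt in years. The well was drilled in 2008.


t_bt = pi * hr * phi * L^2 / (3 * Qv) / (365.25*86400)
t_bt = pi * 235.11 * 0.17481 * 1126.6^2 / (3 * 0.013514) / (365.25*86400)
t_bt = 128.09 years


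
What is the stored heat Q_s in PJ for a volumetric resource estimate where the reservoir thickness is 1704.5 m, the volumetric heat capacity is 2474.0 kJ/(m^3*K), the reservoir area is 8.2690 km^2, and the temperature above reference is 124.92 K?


Step 1: Vr = A*1e6*hr = 8.269*1e6*1704.5 = 1.409451e+10 m^3
Step 2: Q_s = Vr*rhoc*dT/1e12 = 1.409451e+10*2474.0*124.92/1e12 = 4355.9 PJ
Q_s = 4355.9 PJ


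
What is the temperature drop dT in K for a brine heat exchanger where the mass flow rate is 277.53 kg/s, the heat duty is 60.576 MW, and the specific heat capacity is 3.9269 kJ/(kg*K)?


dT = Q * 1000 / (mdot * cp)
dT = 60.576 * 1000 / (277.53 * 3.9269)
dT = 55.583 K


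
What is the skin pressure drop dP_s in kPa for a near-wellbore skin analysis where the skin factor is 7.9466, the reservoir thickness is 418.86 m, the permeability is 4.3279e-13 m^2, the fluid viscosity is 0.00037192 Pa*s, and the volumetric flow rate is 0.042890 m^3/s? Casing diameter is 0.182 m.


dP_s = S * q * mu / (2*pi*k*hr) / 1000
dP_s = 7.9466 * 0.042890 * 0.00037192 / (2*pi*4.3279e-13*418.86) / 1000
dP_s = 111.29 kPa


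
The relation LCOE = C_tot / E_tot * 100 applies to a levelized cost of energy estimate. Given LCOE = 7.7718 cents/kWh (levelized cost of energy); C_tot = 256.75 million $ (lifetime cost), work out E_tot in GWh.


E_tot = C_tot / LCOE * 100
E_tot = 256.75 / 7.7718 * 100
E_tot = 3303.6 GWh


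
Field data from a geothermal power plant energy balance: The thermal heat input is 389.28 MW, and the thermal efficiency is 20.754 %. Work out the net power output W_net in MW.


W_net = eta / 100 * Q_in
W_net = 20.754 / 100 * 389.28
W_net = 80.791 MW


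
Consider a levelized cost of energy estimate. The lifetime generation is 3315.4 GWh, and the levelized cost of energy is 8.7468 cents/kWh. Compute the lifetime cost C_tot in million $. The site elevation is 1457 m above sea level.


C_tot = LCOE / 100 * E_tot
C_tot = 8.7468 / 100 * 3315.4
C_tot = 289.99 million $


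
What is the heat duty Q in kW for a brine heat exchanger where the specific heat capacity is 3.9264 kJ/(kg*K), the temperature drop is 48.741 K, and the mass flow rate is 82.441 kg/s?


Q = mdot * cp * dT / 1000
Q = 82.441 * 3.9264 * 48.741 / 1000
Q = 15.77728 MW
Convert: 15.77728 MW * 1000.0 = 15777 kW
Q = 15777 kW


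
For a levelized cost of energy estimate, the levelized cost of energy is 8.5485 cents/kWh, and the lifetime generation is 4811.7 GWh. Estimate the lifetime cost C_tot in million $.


C_tot = LCOE / 100 * E_tot
C_tot = 8.5485 / 100 * 4811.7
C_tot = 411.33 million $


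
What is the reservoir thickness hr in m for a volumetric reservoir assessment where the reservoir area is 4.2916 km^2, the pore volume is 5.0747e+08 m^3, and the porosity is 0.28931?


hr = Vp / (A * 1e6 * phi)
hr = 5.0747e+08 / (4.2916 * 1e6 * 0.28931)
hr = 408.72 m


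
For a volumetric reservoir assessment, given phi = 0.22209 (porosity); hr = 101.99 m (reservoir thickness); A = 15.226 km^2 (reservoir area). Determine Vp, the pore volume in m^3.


Vp = A * 1e6 * hr * phi
Vp = 15.226 * 1e6 * 101.99 * 0.22209
Vp = 3.4488e+08 m^3


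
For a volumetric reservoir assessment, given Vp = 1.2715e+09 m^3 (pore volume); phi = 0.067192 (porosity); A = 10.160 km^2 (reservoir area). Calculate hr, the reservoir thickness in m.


hr = Vp / (A * 1e6 * phi)
hr = 1.2715e+09 / (10.160 * 1e6 * 0.067192)
hr = 1862.5 m


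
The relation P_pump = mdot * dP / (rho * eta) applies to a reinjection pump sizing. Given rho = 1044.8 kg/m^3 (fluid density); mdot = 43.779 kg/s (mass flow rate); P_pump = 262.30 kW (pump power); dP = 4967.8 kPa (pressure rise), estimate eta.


eta = mdot * dP / (rho * P_pump)
eta = 43.779 * 4967.8 / (1044.8 * 262.30)
eta = 0.79359


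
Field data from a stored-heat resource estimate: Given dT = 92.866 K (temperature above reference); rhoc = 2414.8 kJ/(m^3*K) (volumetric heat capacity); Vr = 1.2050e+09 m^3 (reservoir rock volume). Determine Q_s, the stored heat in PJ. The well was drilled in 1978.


Q_s = Vr * rhoc * dT / 1e12
Q_s = 1.2050e+09 * 2414.8 * 92.866 / 1e12
Q_s = 270.22 PJ


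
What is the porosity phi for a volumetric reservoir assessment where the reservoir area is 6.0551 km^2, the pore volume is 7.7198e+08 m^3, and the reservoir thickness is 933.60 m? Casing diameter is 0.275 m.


phi = Vp / (A * 1e6 * hr)
phi = 7.7198e+08 / (6.0551 * 1e6 * 933.60)
phi = 0.13656


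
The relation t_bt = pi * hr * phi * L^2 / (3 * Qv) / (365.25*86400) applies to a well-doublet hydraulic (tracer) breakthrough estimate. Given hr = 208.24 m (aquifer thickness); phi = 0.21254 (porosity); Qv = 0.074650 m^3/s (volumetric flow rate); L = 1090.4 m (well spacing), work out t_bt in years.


t_bt = pi * hr * phi * L^2 / (3 * Qv) / (365.25*86400)
t_bt = pi * 208.24 * 0.21254 * 1090.4^2 / (3 * 0.074650) / (365.25*86400)
t_bt = 23.392 years


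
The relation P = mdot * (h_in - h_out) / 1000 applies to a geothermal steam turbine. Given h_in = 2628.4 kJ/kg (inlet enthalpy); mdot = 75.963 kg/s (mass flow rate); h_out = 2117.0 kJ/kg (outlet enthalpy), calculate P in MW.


P = mdot * (h_in - h_out) / 1000
P = 75.963 * (2628.4 - 2117.0) / 1000
P = 38.847 MW


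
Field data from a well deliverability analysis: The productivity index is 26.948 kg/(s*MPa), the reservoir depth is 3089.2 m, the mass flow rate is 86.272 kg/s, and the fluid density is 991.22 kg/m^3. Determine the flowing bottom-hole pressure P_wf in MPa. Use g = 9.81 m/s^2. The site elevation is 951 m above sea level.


Step 1: P_i = rho*g*h/1e6 = 991.22*9.81*3089.2/1e6 = 30.03897 MPa
Step 2: P_wf = P_i - mdot/PI = 30.03897 - 86.272/26.948 = 26.838 MPa
P_wf = 26.838 MPa


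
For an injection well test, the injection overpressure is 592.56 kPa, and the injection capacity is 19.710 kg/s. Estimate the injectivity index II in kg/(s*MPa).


II = mdot * 1000 / dP
II = 19.710 * 1000 / 592.56
II = 33.262 kg/(s*MPa)


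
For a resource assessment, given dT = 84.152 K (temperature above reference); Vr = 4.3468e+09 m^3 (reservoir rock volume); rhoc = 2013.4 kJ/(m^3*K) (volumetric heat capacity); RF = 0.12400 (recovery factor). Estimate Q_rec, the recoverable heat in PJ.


Step 1: Q_s = Vr*rhoc*dT/1e12 = 4.3468e+09*2013.4*84.152/1e12 = 736.4854 PJ
Step 2: Q_rec = Q_s * RF = 736.4854 * 0.124 = 91.324 PJ
Q_rec = 91.324 PJ


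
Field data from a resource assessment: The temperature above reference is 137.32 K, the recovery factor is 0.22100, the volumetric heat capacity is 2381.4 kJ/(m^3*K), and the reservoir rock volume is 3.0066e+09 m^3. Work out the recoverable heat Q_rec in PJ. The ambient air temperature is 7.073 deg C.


Step 1: Q_s = Vr*rhoc*dT/1e12 = 3.0066e+09*2381.4*137.32/1e12 = 983.1998 PJ
Step 2: Q_rec = Q_s * RF = 983.1998 * 0.221 = 217.29 PJ
Q_rec = 217.29 PJ


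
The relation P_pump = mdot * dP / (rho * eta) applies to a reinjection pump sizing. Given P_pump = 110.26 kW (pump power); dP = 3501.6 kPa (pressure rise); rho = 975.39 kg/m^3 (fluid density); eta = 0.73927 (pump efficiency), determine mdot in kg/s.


mdot = P_pump * rho * eta / dP
mdot = 110.26 * 975.39 * 0.73927 / 3501.6
mdot = 22.706 kg/s


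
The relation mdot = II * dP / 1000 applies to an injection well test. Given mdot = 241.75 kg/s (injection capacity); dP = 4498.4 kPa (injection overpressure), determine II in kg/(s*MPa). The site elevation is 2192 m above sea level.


II = mdot * 1000 / dP
II = 241.75 * 1000 / 4498.4
II = 53.741 kg/(s*MPa)


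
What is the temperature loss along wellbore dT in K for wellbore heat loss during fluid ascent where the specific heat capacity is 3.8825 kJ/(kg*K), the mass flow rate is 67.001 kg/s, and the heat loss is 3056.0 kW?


dT = Q_loss / (mdot * cp)
dT = 3056.0 / (67.001 * 3.8825)
dT = 11.748 K


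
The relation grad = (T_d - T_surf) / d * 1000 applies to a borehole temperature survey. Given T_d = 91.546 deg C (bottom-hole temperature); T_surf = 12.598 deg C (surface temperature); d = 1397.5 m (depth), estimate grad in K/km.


grad = (T_d - T_surf) / d * 1000
grad = (91.546 - 12.598) / 1397.5 * 1000
grad = 56.49231 deg C/km
Convert: 56.49231 deg C/km * 1.0 = 56.492 K/km
grad = 56.492 K/km


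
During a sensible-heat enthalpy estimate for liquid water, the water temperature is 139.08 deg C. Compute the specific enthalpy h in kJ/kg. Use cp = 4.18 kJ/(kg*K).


h = cp * T
h = 4.18 * 139.08
h = 581.35 kJ/kg


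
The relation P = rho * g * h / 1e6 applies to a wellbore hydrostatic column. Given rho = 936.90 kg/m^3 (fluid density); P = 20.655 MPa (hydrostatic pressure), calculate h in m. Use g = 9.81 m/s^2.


h = P * 1e6 / (g * rho)
h = 20.655 * 1e6 / (9.81 * 936.90)
h = 2247.3 m


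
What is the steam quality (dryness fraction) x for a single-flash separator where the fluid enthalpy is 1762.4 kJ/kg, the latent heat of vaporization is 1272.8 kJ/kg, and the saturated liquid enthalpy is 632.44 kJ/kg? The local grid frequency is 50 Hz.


x = (h - hf) / hfg
x = (1762.4 - 632.44) / 1272.8
x = 0.88777


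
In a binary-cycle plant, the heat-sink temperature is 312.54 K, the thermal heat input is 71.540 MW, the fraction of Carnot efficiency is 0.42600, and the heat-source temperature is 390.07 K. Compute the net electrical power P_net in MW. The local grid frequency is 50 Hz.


Step 1: eta = (1 - Tc/Th)*f = (1 - 312.54/390.07)*0.426 = 0.08467142
Step 2: P_net = eta * Q_in = 0.08467142 * 71.54 = 6.0574 MW
P_net = 6.0574 MW


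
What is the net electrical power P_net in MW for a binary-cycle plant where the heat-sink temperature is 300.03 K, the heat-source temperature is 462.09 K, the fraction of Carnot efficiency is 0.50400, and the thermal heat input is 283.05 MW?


Step 1: eta = (1 - Tc/Th)*f = (1 - 300.03/462.09)*0.504 = 0.1767583
Step 2: P_net = eta * Q_in = 0.1767583 * 283.05 = 50.031 MW
P_net = 50.031 MW


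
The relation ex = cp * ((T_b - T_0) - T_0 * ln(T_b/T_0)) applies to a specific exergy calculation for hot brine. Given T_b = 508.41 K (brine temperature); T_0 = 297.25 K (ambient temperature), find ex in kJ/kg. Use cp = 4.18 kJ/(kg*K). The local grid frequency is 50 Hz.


ex = cp * ((T_b - T_0) - T_0 * ln(T_b/T_0))
ex = 4.18 * ((508.41 - 297.25) - 297.25 * ln(508.41/297.25))
ex = 215.78 kJ/kg


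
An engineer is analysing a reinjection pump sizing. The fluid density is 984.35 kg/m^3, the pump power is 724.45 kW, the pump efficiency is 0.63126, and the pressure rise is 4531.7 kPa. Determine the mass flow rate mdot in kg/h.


mdot = P_pump * rho * eta / dP
mdot = 724.45 * 984.35 * 0.63126 / 4531.7
mdot = 99.33564 kg/s
Convert: 99.33564 kg/s * 3600.0 = 3.5761e+05 kg/h
mdot = 3.5761e+05 kg/h


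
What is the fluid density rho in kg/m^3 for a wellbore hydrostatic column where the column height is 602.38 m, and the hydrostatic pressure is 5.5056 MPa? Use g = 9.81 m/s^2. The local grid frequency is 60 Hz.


rho = P * 1e6 / (g * h)
rho = 5.5056 * 1e6 / (9.81 * 602.38)
rho = 931.68 kg/m^3


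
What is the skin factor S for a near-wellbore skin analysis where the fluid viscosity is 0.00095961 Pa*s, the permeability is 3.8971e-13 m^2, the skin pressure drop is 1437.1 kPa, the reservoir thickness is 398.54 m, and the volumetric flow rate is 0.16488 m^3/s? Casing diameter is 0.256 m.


S = dP_s * 1000 * 2*pi*k*hr / (q*mu)
S = 1437.1 * 1000 * 2*pi*3.8971e-13*398.54 / (0.16488*0.00095961)
S = 8.8638


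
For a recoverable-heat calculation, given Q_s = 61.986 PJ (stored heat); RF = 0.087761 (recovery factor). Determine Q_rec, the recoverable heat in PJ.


Q_rec = Q_s * RF
Q_rec = 61.986 * 0.087761
Q_rec = 5.4400 PJ


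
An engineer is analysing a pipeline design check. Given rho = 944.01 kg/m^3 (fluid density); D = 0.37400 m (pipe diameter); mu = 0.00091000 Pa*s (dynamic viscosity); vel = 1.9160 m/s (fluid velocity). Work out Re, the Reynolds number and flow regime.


Step 1: Re = rho*vel*D/mu = 944.01*1.916*0.374/0.00091 = 7.4337e+05
Step 2: Re = 7.4337e+05 > 4000, so flow is turbulent.
Re = 7.4337e+05 (turbulent)


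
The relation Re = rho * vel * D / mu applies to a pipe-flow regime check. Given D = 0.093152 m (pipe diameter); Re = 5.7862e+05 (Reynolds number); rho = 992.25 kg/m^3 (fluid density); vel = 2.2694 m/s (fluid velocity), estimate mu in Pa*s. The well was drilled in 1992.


mu = rho * vel * D / Re
mu = 992.25 * 2.2694 * 0.093152 / 5.7862e+05
mu = 0.00036252 Pa*s


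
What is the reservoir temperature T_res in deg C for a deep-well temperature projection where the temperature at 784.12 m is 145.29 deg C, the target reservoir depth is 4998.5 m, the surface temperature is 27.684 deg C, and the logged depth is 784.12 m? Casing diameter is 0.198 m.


Step 1: grad = (T_d1 - T_surf)/d1 * 1000 = (145.29 - 27.684)/784.12 * 1000 = 149.9847 deg C/km
Step 2: T_res = T_surf + grad*d2/1000 = 27.684 + 149.9847*4998.5/1000 = 777.38 deg C
T_res = 777.38 deg C


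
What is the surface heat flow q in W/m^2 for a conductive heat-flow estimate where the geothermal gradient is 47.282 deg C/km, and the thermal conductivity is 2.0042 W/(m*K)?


q = k * grad / 1000
q = 2.0042 * 47.282 / 1000
q = 0.094763 W/m^2


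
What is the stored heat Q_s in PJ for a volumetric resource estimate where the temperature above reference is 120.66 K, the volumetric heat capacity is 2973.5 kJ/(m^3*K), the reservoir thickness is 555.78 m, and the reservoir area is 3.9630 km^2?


Step 1: Vr = A*1e6*hr = 3.963*1e6*555.78 = 2.202556e+09 m^3
Step 2: Q_s = Vr*rhoc*dT/1e12 = 2.202556e+09*2973.5*120.66/1e12 = 790.24 PJ
Q_s = 790.24 PJ


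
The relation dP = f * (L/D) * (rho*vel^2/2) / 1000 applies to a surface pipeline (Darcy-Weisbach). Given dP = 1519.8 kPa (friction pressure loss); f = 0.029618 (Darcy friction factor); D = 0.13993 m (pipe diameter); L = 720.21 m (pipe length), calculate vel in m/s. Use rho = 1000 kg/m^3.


vel = sqrt(dP*1000*2*D / (f*L*rho))
vel = sqrt(1519.8*1000*2*0.13993 / (0.029618*720.21*1000))
vel = 4.4654 m/s


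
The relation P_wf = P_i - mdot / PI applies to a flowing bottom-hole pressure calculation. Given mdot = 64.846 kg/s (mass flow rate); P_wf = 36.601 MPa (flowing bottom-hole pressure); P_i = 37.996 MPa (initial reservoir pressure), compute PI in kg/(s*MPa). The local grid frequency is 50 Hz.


PI = mdot / (P_i - P_wf)
PI = 64.846 / (37.996 - 36.601)
PI = 46.485 kg/(s*MPa)


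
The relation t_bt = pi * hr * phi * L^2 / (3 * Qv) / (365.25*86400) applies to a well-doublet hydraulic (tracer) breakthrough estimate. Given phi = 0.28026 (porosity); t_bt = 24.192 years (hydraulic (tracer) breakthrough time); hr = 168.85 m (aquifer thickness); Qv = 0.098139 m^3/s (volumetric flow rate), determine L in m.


L = sqrt(t_bt*365.25*86400*3*Qv / (pi*hr*phi))
L = sqrt(24.192*365.25*86400*3*0.098139 / (pi*168.85*0.28026))
L = 1229.6 m


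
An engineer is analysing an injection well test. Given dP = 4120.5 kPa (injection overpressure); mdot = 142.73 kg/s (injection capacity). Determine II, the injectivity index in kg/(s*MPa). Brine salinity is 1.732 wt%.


II = mdot * 1000 / dP
II = 142.73 * 1000 / 4120.5
II = 34.639 kg/(s*MPa)


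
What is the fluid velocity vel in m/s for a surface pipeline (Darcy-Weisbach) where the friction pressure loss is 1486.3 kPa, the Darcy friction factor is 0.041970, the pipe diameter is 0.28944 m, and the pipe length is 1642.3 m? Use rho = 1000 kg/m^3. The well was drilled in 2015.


vel = sqrt(dP*1000*2*D / (f*L*rho))
vel = sqrt(1486.3*1000*2*0.28944 / (0.041970*1642.3*1000))
vel = 3.5331 m/s


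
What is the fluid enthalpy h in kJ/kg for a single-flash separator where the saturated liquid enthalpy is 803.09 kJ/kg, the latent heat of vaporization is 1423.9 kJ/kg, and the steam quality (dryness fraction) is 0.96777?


h = hf + x * hfg
h = 803.09 + 0.96777 * 1423.9
h = 2181.1 kJ/kg


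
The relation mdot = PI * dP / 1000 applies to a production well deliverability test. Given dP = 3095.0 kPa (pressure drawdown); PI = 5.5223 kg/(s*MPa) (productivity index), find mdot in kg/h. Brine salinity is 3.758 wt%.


mdot = PI * dP / 1000
mdot = 5.5223 * 3095.0 / 1000
mdot = 17.09152 kg/s
Convert: 17.09152 kg/s * 3600.0 = 61529 kg/h
mdot = 61529 kg/h


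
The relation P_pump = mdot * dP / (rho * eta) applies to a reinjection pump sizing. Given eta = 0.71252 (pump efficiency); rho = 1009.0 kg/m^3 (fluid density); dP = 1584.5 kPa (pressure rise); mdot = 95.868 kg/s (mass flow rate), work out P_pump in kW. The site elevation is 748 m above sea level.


P_pump = mdot * dP / (rho * eta)
P_pump = 95.868 * 1584.5 / (1009.0 * 0.71252)
P_pump = 211.29 kW


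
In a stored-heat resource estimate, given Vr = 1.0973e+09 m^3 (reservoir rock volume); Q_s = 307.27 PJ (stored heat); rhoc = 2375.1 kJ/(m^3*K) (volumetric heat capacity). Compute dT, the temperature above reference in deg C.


dT = Q_s * 1e12 / (Vr * rhoc)
dT = 307.27 * 1e12 / (1.0973e+09 * 2375.1)
dT = 117.8997 K
Convert (temperature difference, 1 K = 1 deg C): 117.8997 K = 117.8997 deg C
dT = 117.90 deg C


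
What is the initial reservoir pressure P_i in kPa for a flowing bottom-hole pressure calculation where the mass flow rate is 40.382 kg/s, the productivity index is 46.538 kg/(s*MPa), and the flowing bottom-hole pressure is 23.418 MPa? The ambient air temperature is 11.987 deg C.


P_i = P_wf + mdot / PI
P_i = 23.418 + 40.382 / 46.538
P_i = 24.28572 MPa
Convert: 24.28572 MPa * 1000.0 = 24286 kPa
P_i = 24286 kPa


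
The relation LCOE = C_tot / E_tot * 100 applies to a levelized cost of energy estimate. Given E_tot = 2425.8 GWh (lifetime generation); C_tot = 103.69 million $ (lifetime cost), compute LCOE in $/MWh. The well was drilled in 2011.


LCOE = C_tot / E_tot * 100
LCOE = 103.69 / 2425.8 * 100
LCOE = 4.274466 cents/kWh
Convert: 4.274466 cents/kWh * 10.0 = 42.745 $/MWh
LCOE = 42.745 $/MWh


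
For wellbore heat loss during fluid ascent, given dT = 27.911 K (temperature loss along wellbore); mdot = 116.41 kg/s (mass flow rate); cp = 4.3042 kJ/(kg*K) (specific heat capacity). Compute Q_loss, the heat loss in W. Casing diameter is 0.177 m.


Q_loss = mdot * cp * dT
Q_loss = 116.41 * 4.3042 * 27.911
Q_loss = 13984.86 kW
Convert: 13984.86 kW * 1000.0 = 1.3985e+07 W
Q_loss = 1.3985e+07 W


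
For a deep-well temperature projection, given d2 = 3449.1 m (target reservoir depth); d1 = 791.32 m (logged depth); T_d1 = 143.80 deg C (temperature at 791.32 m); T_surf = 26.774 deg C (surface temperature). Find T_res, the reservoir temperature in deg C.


Step 1: grad = (T_d1 - T_surf)/d1 * 1000 = (143.8 - 26.774)/791.32 * 1000 = 147.8871 deg C/km
Step 2: T_res = T_surf + grad*d2/1000 = 26.774 + 147.8871*3449.1/1000 = 536.85 deg C
T_res = 536.85 deg C


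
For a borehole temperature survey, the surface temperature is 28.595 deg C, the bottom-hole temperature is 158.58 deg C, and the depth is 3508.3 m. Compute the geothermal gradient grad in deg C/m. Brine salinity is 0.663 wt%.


grad = (T_d - T_surf) / d * 1000
grad = (158.58 - 28.595) / 3508.3 * 1000
grad = 37.05071 deg C/km
Convert: 37.05071 deg C/km * 0.001 = 0.037051 deg C/m
grad = 0.037051 deg C/m


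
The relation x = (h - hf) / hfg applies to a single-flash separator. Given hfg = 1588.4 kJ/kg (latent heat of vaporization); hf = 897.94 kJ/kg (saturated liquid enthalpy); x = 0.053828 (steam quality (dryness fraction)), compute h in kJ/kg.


h = hf + x * hfg
h = 897.94 + 0.053828 * 1588.4
h = 983.44 kJ/kg


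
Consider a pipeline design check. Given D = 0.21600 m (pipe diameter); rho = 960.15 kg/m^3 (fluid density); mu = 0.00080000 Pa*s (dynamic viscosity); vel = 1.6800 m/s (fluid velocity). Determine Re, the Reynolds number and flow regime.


Step 1: Re = rho*vel*D/mu = 960.15*1.68*0.216/0.0008 = 4.3552e+05
Step 2: Re = 4.3552e+05 > 4000, so flow is turbulent.
Re = 4.3552e+05 (turbulent)


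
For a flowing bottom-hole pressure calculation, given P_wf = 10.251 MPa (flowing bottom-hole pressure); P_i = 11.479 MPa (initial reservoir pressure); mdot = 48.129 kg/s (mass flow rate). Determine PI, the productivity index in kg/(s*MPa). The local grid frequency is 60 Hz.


PI = mdot / (P_i - P_wf)
PI = 48.129 / (11.479 - 10.251)
PI = 39.193 kg/(s*MPa)


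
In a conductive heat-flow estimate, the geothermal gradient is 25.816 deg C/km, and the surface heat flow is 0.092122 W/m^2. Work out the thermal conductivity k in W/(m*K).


k = q * 1000 / grad
k = 0.092122 * 1000 / 25.816
k = 3.5684 W/(m*K)


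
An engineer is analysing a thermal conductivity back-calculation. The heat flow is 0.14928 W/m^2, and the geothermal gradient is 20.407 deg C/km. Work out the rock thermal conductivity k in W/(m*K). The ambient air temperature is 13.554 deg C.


k = q / (grad / 1000)
k = 0.14928 / (20.407 / 1000)
k = 7.3151 W/(m*K)


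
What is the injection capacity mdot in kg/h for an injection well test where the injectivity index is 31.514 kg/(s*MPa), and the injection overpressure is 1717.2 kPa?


mdot = II * dP / 1000
mdot = 31.514 * 1717.2 / 1000
mdot = 54.11584 kg/s
Convert: 54.11584 kg/s * 3600.0 = 1.9482e+05 kg/h
mdot = 1.9482e+05 kg/h


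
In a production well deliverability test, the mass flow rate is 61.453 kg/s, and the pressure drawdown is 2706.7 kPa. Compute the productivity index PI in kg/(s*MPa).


PI = mdot * 1000 / dP
PI = 61.453 * 1000 / 2706.7
PI = 22.704 kg/(s*MPa)


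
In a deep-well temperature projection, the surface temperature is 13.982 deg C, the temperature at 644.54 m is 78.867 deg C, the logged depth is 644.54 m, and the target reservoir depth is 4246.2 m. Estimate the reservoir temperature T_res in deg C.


Step 1: grad = (T_d1 - T_surf)/d1 * 1000 = (78.867 - 13.982)/644.54 * 1000 = 100.6687 deg C/km
Step 2: T_res = T_surf + grad*d2/1000 = 13.982 + 100.6687*4246.2/1000 = 441.44 deg C
T_res = 441.44 deg C


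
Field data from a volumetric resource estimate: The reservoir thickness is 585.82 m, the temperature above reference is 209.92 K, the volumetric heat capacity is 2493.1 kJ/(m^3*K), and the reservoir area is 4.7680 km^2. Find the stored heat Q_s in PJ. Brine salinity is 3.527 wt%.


Step 1: Vr = A*1e6*hr = 4.768*1e6*585.82 = 2.793190e+09 m^3
Step 2: Q_s = Vr*rhoc*dT/1e12 = 2.793190e+09*2493.1*209.92/1e12 = 1461.8 PJ
Q_s = 1461.8 PJ


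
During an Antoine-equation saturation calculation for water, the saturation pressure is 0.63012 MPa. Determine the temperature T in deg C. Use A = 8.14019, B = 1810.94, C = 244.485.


T = B / (A - log10(P_sat * 760 / 0.101325)) - C
T = 1810.94 / (8.14019 - log10(0.63012 * 760 / 0.101325)) - 244.485
T = 161.04 deg C


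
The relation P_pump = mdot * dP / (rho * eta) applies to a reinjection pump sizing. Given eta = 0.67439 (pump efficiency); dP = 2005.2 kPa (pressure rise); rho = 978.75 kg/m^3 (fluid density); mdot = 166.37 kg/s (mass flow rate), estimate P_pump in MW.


P_pump = mdot * dP / (rho * eta)
P_pump = 166.37 * 2005.2 / (978.75 * 0.67439)
P_pump = 505.4170 kW
Convert: 505.4170 kW * 0.001 = 0.50542 MW
P_pump = 0.50542 MW


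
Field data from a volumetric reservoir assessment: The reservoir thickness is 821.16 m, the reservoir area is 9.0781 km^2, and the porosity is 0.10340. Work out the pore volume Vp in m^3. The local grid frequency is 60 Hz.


Vp = A * 1e6 * hr * phi
Vp = 9.0781 * 1e6 * 821.16 * 0.10340
Vp = 7.7080e+08 m^3


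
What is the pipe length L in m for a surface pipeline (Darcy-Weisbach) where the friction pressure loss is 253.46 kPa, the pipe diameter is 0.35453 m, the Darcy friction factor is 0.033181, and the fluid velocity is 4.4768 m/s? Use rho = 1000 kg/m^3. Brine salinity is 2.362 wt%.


L = dP*1000*D / (f*rho*vel^2/2)
L = 253.46*1000*0.35453 / (0.033181*1000*4.4768^2/2)
L = 270.25 m


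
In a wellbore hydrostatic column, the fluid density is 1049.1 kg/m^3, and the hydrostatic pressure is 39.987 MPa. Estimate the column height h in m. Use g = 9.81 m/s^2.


h = P * 1e6 / (g * rho)
h = 39.987 * 1e6 / (9.81 * 1049.1)
h = 3885.4 m


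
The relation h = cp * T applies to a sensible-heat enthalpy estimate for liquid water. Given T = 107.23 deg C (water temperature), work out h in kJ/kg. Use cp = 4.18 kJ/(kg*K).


h = cp * T
h = 4.18 * 107.23
h = 448.22 kJ/kg


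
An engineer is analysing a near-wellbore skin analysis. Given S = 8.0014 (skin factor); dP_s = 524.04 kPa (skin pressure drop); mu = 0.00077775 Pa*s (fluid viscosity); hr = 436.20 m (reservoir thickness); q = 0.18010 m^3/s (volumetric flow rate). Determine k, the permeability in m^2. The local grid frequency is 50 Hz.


k = S*q*mu / (2*pi*dP_s*1000*hr)
k = 8.0014*0.18010*0.00077775 / (2*pi*524.04*1000*436.20)
k = 7.8035e-13 m^2


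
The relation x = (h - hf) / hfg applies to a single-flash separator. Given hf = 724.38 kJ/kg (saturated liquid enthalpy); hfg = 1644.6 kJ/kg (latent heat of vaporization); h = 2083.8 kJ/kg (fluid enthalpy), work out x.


x = (h - hf) / hfg
x = (2083.8 - 724.38) / 1644.6
x = 0.82660


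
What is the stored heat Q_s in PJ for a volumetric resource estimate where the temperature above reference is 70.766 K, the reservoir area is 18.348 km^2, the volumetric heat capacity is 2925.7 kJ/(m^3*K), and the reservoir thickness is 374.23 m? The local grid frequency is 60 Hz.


Step 1: Vr = A*1e6*hr = 18.348*1e6*374.23 = 6.866372e+09 m^3
Step 2: Q_s = Vr*rhoc*dT/1e12 = 6.866372e+09*2925.7*70.766/1e12 = 1421.6 PJ
Q_s = 1421.6 PJ


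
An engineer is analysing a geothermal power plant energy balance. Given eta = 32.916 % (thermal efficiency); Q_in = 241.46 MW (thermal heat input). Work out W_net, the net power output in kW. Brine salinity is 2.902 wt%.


W_net = eta / 100 * Q_in
W_net = 32.916 / 100 * 241.46
W_net = 79.47897 MW
Convert: 79.47897 MW * 1000.0 = 79479 kW
W_net = 79479 kW


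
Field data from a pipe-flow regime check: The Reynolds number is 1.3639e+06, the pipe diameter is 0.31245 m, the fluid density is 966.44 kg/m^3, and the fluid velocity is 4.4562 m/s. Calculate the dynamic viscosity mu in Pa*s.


mu = rho * vel * D / Re
mu = 966.44 * 4.4562 * 0.31245 / 1.3639e+06
mu = 0.00098659 Pa*s


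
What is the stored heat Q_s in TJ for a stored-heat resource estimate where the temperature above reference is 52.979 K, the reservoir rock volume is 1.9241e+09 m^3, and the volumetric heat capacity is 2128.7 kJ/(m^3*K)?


Q_s = Vr * rhoc * dT / 1e12
Q_s = 1.9241e+09 * 2128.7 * 52.979 / 1e12
Q_s = 216.9931 PJ
Convert: 216.9931 PJ * 1000.0 = 2.1699e+05 TJ
Q_s = 2.1699e+05 TJ


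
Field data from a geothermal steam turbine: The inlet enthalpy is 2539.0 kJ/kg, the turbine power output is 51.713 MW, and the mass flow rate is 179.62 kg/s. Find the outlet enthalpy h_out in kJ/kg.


h_out = h_in - P * 1000 / mdot
h_out = 2539.0 - 51.713 * 1000 / 179.62
h_out = 2251.1 kJ/kg


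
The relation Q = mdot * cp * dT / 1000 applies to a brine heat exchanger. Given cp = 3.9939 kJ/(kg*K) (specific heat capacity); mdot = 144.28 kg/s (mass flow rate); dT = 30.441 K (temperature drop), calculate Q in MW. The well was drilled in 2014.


Q = mdot * cp * dT / 1000
Q = 144.28 * 3.9939 * 30.441 / 1000
Q = 17.541 MW


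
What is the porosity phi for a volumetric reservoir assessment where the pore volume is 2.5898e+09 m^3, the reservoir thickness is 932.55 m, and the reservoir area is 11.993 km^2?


phi = Vp / (A * 1e6 * hr)
phi = 2.5898e+09 / (11.993 * 1e6 * 932.55)
phi = 0.23156


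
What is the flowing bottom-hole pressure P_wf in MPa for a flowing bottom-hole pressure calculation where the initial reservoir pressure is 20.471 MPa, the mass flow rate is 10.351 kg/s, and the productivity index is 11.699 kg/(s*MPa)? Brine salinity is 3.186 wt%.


P_wf = P_i - mdot / PI
P_wf = 20.471 - 10.351 / 11.699
P_wf = 19.586 MPa


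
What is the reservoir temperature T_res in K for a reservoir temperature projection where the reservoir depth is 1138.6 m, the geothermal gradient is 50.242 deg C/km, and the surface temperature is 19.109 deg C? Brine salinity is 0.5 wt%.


T_res = T_surf + grad * d / 1000
T_res = 19.109 + 50.242 * 1138.6 / 1000
T_res = 76.31454 deg C
Convert to K: 76.31454 + 273.15 = 349.46 K
T_res = 349.46 K


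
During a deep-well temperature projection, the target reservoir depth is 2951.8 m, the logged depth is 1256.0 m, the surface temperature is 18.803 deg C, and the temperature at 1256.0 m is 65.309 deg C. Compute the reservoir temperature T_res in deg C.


Step 1: grad = (T_d1 - T_surf)/d1 * 1000 = (65.309 - 18.803)/1256.0 * 1000 = 37.02707 deg C/km
Step 2: T_res = T_surf + grad*d2/1000 = 18.803 + 37.02707*2951.8/1000 = 128.10 deg C
T_res = 128.10 deg C


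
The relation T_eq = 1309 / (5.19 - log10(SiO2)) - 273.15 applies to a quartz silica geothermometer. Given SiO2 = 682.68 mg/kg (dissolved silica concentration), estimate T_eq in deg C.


T_eq = 1309 / (5.19 - log10(SiO2)) - 273.15
T_eq = 1309 / (5.19 - log10(682.68)) - 273.15
T_eq = 282.50 deg C


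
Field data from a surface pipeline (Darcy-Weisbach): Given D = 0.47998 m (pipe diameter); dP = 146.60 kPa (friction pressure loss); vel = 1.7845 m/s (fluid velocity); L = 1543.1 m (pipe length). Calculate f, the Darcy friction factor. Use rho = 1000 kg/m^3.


f = dP*1000 / ((L/D)*(rho*vel^2/2))
f = 146.60*1000 / ((1543.1/0.47998)*(1000*1.7845^2/2))
f = 0.028639


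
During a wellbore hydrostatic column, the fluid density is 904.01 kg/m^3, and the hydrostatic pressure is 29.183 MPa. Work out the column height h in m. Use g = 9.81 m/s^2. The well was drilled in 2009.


h = P * 1e6 / (g * rho)
h = 29.183 * 1e6 / (9.81 * 904.01)
h = 3290.7 m


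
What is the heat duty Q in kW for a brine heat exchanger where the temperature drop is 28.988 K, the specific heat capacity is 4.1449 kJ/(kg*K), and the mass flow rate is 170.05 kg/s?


Q = mdot * cp * dT / 1000
Q = 170.05 * 4.1449 * 28.988 / 1000
Q = 20.43191 MW
Convert: 20.43191 MW * 1000.0 = 20432 kW
Q = 20432 kW


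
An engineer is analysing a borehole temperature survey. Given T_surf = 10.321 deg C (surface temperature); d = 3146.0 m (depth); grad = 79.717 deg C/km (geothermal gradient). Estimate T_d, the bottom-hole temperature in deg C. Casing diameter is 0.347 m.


T_d = T_surf + grad * d / 1000
T_d = 10.321 + 79.717 * 3146.0 / 1000
T_d = 261.11 deg C


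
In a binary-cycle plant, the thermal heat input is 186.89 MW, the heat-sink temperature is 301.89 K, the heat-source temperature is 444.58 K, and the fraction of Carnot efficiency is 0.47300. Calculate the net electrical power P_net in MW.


Step 1: eta = (1 - Tc/Th)*f = (1 - 301.89/444.58)*0.473 = 0.1518115
Step 2: P_net = eta * Q_in = 0.1518115 * 186.89 = 28.372 MW
P_net = 28.372 MW


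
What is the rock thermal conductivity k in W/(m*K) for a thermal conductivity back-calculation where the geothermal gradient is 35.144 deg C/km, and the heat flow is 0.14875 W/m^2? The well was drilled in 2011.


k = q / (grad / 1000)
k = 0.14875 / (35.144 / 1000)
k = 4.2326 W/(m*K)


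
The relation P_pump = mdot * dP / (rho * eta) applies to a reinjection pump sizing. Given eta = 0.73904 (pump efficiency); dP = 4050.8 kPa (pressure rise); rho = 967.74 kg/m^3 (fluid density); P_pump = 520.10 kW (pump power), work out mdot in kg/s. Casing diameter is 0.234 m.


mdot = P_pump * rho * eta / dP
mdot = 520.10 * 967.74 * 0.73904 / 4050.8
mdot = 91.827 kg/s


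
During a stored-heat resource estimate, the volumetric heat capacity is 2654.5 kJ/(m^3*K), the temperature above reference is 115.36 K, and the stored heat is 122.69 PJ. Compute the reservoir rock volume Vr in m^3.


Vr = Q_s * 1e12 / (rhoc * dT)
Vr = 122.69 * 1e12 / (2654.5 * 115.36)
Vr = 4.0066e+08 m^3


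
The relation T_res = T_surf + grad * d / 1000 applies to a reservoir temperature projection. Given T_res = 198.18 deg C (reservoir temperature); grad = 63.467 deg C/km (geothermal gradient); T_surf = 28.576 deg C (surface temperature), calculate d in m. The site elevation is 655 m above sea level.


d = (T_res - T_surf) / grad * 1000
d = (198.18 - 28.576) / 63.467 * 1000
d = 2672.3 m


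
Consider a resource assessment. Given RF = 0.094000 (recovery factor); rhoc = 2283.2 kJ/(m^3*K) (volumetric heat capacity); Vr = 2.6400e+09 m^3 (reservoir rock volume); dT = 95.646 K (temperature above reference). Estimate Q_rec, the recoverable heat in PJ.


Step 1: Q_s = Vr*rhoc*dT/1e12 = 2.6400e+09*2283.2*95.646/1e12 = 576.5204 PJ
Step 2: Q_rec = Q_s * RF = 576.5204 * 0.094 = 54.193 PJ
Q_rec = 54.193 PJ


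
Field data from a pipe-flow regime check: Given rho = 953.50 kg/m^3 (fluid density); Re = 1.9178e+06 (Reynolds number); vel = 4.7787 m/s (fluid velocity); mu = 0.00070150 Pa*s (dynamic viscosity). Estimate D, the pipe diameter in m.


D = Re * mu / (rho * vel)
D = 1.9178e+06 * 0.00070150 / (953.50 * 4.7787)
D = 0.29526 m


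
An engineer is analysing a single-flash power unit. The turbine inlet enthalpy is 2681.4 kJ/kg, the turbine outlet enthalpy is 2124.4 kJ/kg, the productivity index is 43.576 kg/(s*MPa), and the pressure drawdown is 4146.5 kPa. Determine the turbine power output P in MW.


Step 1: mdot = PI * dP / 1000 = 43.576 * 4146.5 / 1000 = 180.6879 kg/s
Step 2: P = mdot*(h_in - h_out)/1000 = 180.6879*(2681.4 - 2124.4)/1000 = 100.64 MW
P = 100.64 MW


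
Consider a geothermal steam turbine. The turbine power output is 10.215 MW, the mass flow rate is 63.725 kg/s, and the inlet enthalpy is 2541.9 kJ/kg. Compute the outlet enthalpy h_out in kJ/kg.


h_out = h_in - P * 1000 / mdot
h_out = 2541.9 - 10.215 * 1000 / 63.725
h_out = 2381.6 kJ/kg
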